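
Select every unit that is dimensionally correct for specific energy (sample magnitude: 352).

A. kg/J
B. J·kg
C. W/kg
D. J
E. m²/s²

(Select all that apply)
E

specific energy has SI base units: m^2 / s^2

Checking each option against m^2 / s^2:
  A. kg/J: ✗ does not match
  B. J·kg: ✗ does not match
  C. W/kg: ✗ does not match
  D. J: ✗ does not match
  E. m²/s²: ✓ matches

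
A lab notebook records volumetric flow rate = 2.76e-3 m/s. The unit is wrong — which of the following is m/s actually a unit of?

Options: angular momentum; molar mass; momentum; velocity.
velocity

volumetric flow rate should have units dimensionally equivalent to m^3 / s (e.g. m³/s).
The given unit 'm/s' reduces to m / s. Of the listed options, that is the dimensionality of velocity.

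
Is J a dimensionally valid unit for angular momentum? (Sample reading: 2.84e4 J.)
No

angular momentum has SI base units: kg * m^2 / s
J does NOT reduce to kg * m^2 / s; a valid unit for angular momentum would be e.g. kg·m²/s.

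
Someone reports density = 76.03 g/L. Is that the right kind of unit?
Yes

density has SI base units: kg / m^3
g/L reduces to the same SI base units, so it is a valid unit for density.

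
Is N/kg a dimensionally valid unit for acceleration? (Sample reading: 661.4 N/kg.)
Yes

acceleration has SI base units: m / s^2
N/kg reduces to the same SI base units, so it is a valid unit for acceleration.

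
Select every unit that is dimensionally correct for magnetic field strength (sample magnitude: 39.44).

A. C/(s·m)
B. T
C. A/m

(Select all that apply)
A, C

magnetic field strength has SI base units: A / m

Checking each option against A / m:
  A. C/(s·m): ✓ matches
  B. T: ✗ does not match
  C. A/m: ✓ matches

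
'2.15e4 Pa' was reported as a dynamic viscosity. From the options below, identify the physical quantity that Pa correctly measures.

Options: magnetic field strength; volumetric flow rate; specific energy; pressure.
pressure

dynamic viscosity should have units dimensionally equivalent to kg / (m * s) (e.g. Pa·s).
The given unit 'Pa' reduces to kg / (m * s^2). Of the listed options, that is the dimensionality of pressure.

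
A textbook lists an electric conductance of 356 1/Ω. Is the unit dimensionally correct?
Yes

electric conductance has SI base units: A^2 * s^3 / (kg * m^2)
1/Ω reduces to the same SI base units, so it is a valid unit for electric conductance.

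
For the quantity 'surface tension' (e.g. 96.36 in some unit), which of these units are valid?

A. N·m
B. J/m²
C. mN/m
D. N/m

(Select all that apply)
B, C, D

surface tension has SI base units: kg / s^2

Checking each option against kg / s^2:
  A. N·m: ✗ does not match
  B. J/m²: ✓ matches
  C. mN/m: ✓ matches
  D. N/m: ✓ matches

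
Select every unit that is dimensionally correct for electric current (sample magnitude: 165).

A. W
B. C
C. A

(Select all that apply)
C

electric current has SI base units: A

Checking each option against A:
  A. W: ✗ does not match
  B. C: ✗ does not match
  C. A: ✓ matches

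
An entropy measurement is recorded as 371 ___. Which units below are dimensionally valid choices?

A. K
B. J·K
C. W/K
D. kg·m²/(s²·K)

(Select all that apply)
D

entropy has SI base units: kg * m^2 / (s^2 * K)

Checking each option against kg * m^2 / (s^2 * K):
  A. K: ✗ does not match
  B. J·K: ✗ does not match
  C. W/K: ✗ does not match
  D. kg·m²/(s²·K): ✓ matches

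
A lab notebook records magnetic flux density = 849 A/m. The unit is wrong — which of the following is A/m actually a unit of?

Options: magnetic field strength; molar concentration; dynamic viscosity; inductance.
magnetic field strength

magnetic flux density should have units dimensionally equivalent to kg / (A * s^2) (e.g. T).
The given unit 'A/m' reduces to A / m. Of the listed options, that is the dimensionality of magnetic field strength.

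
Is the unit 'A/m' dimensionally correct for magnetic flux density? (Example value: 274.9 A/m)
No

magnetic flux density has SI base units: kg / (A * s^2)
A/m does NOT reduce to kg / (A * s^2); a valid unit for magnetic flux density would be e.g. T.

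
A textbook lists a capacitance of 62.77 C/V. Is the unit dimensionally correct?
Yes

capacitance has SI base units: A^2 * s^4 / (kg * m^2)
C/V reduces to the same SI base units, so it is a valid unit for capacitance.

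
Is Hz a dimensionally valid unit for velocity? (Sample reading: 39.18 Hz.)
No

velocity has SI base units: m / s
Hz does NOT reduce to m / s; a valid unit for velocity would be e.g. m/s.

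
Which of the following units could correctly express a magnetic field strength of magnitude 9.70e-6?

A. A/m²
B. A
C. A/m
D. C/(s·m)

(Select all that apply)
C, D

magnetic field strength has SI base units: A / m

Checking each option against A / m:
  A. A/m²: ✗ does not match
  B. A: ✗ does not match
  C. A/m: ✓ matches
  D. C/(s·m): ✓ matches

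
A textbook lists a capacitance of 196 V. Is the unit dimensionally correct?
No

capacitance has SI base units: A^2 * s^4 / (kg * m^2)
V does NOT reduce to A^2 * s^4 / (kg * m^2); a valid unit for capacitance would be e.g. F.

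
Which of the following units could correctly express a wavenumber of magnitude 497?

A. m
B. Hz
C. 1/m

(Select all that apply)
C

wavenumber has SI base units: 1 / m

Checking each option against 1 / m:
  A. m: ✗ does not match
  B. Hz: ✗ does not match
  C. 1/m: ✓ matches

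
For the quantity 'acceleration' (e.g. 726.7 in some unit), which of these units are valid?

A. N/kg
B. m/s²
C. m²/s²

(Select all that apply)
A, B

acceleration has SI base units: m / s^2

Checking each option against m / s^2:
  A. N/kg: ✓ matches
  B. m/s²: ✓ matches
  C. m²/s²: ✗ does not match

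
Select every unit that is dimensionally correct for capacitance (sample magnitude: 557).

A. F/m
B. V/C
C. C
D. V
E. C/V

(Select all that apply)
E

capacitance has SI base units: A^2 * s^4 / (kg * m^2)

Checking each option against A^2 * s^4 / (kg * m^2):
  A. F/m: ✗ does not match
  B. V/C: ✗ does not match
  C. C: ✗ does not match
  D. V: ✗ does not match
  E. C/V: ✓ matches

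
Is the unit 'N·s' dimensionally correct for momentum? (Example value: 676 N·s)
Yes

momentum has SI base units: kg * m / s
N·s reduces to the same SI base units, so it is a valid unit for momentum.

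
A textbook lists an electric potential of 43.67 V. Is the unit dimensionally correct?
Yes

electric potential has SI base units: kg * m^2 / (A * s^3)
V reduces to the same SI base units, so it is a valid unit for electric potential.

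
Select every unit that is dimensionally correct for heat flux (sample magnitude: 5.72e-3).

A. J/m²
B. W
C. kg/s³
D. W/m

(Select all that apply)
C

heat flux has SI base units: kg / s^3

Checking each option against kg / s^3:
  A. J/m²: ✗ does not match
  B. W: ✗ does not match
  C. kg/s³: ✓ matches
  D. W/m: ✗ does not match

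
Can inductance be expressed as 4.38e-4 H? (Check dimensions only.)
Yes

inductance has SI base units: kg * m^2 / (A^2 * s^2)
H reduces to the same SI base units, so it is a valid unit for inductance.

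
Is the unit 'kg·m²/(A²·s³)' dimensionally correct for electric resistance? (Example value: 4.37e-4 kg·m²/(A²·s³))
Yes

electric resistance has SI base units: kg * m^2 / (A^2 * s^3)
kg·m²/(A²·s³) reduces to the same SI base units, so it is a valid unit for electric resistance.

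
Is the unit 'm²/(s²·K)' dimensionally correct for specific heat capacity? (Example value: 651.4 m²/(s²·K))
Yes

specific heat capacity has SI base units: m^2 / (s^2 * K)
m²/(s²·K) reduces to the same SI base units, so it is a valid unit for specific heat capacity.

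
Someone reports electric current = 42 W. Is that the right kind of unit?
No

electric current has SI base units: A
W does NOT reduce to A; a valid unit for electric current would be e.g. A.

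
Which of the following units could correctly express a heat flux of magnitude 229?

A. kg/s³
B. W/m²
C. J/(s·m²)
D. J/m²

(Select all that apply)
A, B, C

heat flux has SI base units: kg / s^3

Checking each option against kg / s^3:
  A. kg/s³: ✓ matches
  B. W/m²: ✓ matches
  C. J/(s·m²): ✓ matches
  D. J/m²: ✗ does not match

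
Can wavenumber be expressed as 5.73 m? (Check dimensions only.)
No

wavenumber has SI base units: 1 / m
m does NOT reduce to 1 / m; a valid unit for wavenumber would be e.g. 1/m.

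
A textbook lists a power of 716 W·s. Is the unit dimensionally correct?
No

power has SI base units: kg * m^2 / s^3
W·s does NOT reduce to kg * m^2 / s^3; a valid unit for power would be e.g. W.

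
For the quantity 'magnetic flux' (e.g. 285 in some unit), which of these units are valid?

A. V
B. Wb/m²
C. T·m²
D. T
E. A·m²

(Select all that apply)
C

magnetic flux has SI base units: kg * m^2 / (A * s^2)

Checking each option against kg * m^2 / (A * s^2):
  A. V: ✗ does not match
  B. Wb/m²: ✗ does not match
  C. T·m²: ✓ matches
  D. T: ✗ does not match
  E. A·m²: ✗ does not match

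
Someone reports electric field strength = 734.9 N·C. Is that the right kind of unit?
No

electric field strength has SI base units: kg * m / (A * s^3)
N·C does NOT reduce to kg * m / (A * s^3); a valid unit for electric field strength would be e.g. V/m.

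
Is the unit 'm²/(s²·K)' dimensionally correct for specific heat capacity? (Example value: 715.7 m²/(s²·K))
Yes

specific heat capacity has SI base units: m^2 / (s^2 * K)
m²/(s²·K) reduces to the same SI base units, so it is a valid unit for specific heat capacity.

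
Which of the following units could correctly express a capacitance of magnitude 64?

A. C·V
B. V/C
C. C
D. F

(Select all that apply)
D

capacitance has SI base units: A^2 * s^4 / (kg * m^2)

Checking each option against A^2 * s^4 / (kg * m^2):
  A. C·V: ✗ does not match
  B. V/C: ✗ does not match
  C. C: ✗ does not match
  D. F: ✓ matches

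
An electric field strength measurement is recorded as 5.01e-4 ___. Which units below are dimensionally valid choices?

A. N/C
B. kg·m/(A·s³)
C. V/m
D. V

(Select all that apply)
A, B, C

electric field strength has SI base units: kg * m / (A * s^3)

Checking each option against kg * m / (A * s^3):
  A. N/C: ✓ matches
  B. kg·m/(A·s³): ✓ matches
  C. V/m: ✓ matches
  D. V: ✗ does not match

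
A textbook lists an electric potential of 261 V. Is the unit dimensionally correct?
Yes

electric potential has SI base units: kg * m^2 / (A * s^3)
V reduces to the same SI base units, so it is a valid unit for electric potential.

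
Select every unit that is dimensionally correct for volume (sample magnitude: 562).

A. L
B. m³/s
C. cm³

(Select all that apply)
A, C

volume has SI base units: m^3

Checking each option against m^3:
  A. L: ✓ matches
  B. m³/s: ✗ does not match
  C. cm³: ✓ matches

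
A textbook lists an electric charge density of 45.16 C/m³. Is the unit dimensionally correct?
Yes

electric charge density has SI base units: A * s / m^3
C/m³ reduces to the same SI base units, so it is a valid unit for electric charge density.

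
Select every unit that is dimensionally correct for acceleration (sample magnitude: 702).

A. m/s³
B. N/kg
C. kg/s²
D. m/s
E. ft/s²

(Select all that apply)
B, E

acceleration has SI base units: m / s^2

Checking each option against m / s^2:
  A. m/s³: ✗ does not match
  B. N/kg: ✓ matches
  C. kg/s²: ✗ does not match
  D. m/s: ✗ does not match
  E. ft/s²: ✓ matches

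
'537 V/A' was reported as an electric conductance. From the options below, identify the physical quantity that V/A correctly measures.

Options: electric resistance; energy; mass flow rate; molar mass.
electric resistance

electric conductance should have units dimensionally equivalent to A^2 * s^3 / (kg * m^2) (e.g. S).
The given unit 'V/A' reduces to kg * m^2 / (A^2 * s^3). Of the listed options, that is the dimensionality of electric resistance.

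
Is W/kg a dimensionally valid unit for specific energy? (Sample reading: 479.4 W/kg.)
No

specific energy has SI base units: m^2 / s^2
W/kg does NOT reduce to m^2 / s^2; a valid unit for specific energy would be e.g. J/kg.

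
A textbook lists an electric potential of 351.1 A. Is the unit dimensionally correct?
No

electric potential has SI base units: kg * m^2 / (A * s^3)
A does NOT reduce to kg * m^2 / (A * s^3); a valid unit for electric potential would be e.g. V.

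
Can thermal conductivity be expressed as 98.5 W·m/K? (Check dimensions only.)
No

thermal conductivity has SI base units: kg * m / (s^3 * K)
W·m/K does NOT reduce to kg * m / (s^3 * K); a valid unit for thermal conductivity would be e.g. W/(m·K).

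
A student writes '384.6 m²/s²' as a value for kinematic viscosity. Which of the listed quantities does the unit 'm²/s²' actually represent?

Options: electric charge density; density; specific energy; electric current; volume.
specific energy

kinematic viscosity should have units dimensionally equivalent to m^2 / s (e.g. m²/s).
The given unit 'm²/s²' reduces to m^2 / s^2. Of the listed options, that is the dimensionality of specific energy.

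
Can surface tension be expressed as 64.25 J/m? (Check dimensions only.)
No

surface tension has SI base units: kg / s^2
J/m does NOT reduce to kg / s^2; a valid unit for surface tension would be e.g. N/m.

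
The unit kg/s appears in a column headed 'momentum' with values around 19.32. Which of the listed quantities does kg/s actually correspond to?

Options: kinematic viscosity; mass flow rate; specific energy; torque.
mass flow rate

momentum should have units dimensionally equivalent to kg * m / s (e.g. kg·m/s).
The given unit 'kg/s' reduces to kg / s. Of the listed options, that is the dimensionality of mass flow rate.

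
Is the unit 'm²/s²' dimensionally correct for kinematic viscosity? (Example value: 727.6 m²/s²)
No

kinematic viscosity has SI base units: m^2 / s
m²/s² does NOT reduce to m^2 / s; a valid unit for kinematic viscosity would be e.g. m²/s.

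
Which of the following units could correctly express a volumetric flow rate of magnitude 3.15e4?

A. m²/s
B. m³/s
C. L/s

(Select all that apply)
B, C

volumetric flow rate has SI base units: m^3 / s

Checking each option against m^3 / s:
  A. m²/s: ✗ does not match
  B. m³/s: ✓ matches
  C. L/s: ✓ matches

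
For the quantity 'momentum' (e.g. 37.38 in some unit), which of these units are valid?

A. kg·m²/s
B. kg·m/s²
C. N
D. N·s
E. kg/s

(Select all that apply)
D

momentum has SI base units: kg * m / s

Checking each option against kg * m / s:
  A. kg·m²/s: ✗ does not match
  B. kg·m/s²: ✗ does not match
  C. N: ✗ does not match
  D. N·s: ✓ matches
  E. kg/s: ✗ does not match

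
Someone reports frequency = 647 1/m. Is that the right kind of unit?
No

frequency has SI base units: 1 / s
1/m does NOT reduce to 1 / s; a valid unit for frequency would be e.g. Hz.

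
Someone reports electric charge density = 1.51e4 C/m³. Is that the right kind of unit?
Yes

electric charge density has SI base units: A * s / m^3
C/m³ reduces to the same SI base units, so it is a valid unit for electric charge density.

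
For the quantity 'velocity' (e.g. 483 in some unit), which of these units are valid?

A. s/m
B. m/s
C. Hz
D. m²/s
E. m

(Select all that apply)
B

velocity has SI base units: m / s

Checking each option against m / s:
  A. s/m: ✗ does not match
  B. m/s: ✓ matches
  C. Hz: ✗ does not match
  D. m²/s: ✗ does not match
  E. m: ✗ does not match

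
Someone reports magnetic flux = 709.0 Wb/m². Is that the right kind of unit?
No

magnetic flux has SI base units: kg * m^2 / (A * s^2)
Wb/m² does NOT reduce to kg * m^2 / (A * s^2); a valid unit for magnetic flux would be e.g. Wb.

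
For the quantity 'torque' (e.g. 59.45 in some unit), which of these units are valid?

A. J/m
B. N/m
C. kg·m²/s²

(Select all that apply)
C

torque has SI base units: kg * m^2 / s^2

Checking each option against kg * m^2 / s^2:
  A. J/m: ✗ does not match
  B. N/m: ✗ does not match
  C. kg·m²/s²: ✓ matches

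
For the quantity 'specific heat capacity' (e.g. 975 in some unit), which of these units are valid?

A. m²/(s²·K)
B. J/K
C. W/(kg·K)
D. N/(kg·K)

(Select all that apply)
A

specific heat capacity has SI base units: m^2 / (s^2 * K)

Checking each option against m^2 / (s^2 * K):
  A. m²/(s²·K): ✓ matches
  B. J/K: ✗ does not match
  C. W/(kg·K): ✗ does not match
  D. N/(kg·K): ✗ does not match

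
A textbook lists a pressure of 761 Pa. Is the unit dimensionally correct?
Yes

pressure has SI base units: kg / (m * s^2)
Pa reduces to the same SI base units, so it is a valid unit for pressure.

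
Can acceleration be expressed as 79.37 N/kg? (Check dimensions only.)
Yes

acceleration has SI base units: m / s^2
N/kg reduces to the same SI base units, so it is a valid unit for acceleration.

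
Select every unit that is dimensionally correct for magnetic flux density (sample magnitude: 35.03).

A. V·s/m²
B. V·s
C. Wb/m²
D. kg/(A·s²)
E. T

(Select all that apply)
A, C, D, E

magnetic flux density has SI base units: kg / (A * s^2)

Checking each option against kg / (A * s^2):
  A. V·s/m²: ✓ matches
  B. V·s: ✗ does not match
  C. Wb/m²: ✓ matches
  D. kg/(A·s²): ✓ matches
  E. T: ✓ matches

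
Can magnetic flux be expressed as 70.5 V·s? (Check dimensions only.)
Yes

magnetic flux has SI base units: kg * m^2 / (A * s^2)
V·s reduces to the same SI base units, so it is a valid unit for magnetic flux.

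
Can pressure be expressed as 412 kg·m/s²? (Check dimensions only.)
No

pressure has SI base units: kg / (m * s^2)
kg·m/s² does NOT reduce to kg / (m * s^2); a valid unit for pressure would be e.g. Pa.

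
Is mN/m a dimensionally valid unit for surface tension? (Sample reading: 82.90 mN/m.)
Yes

surface tension has SI base units: kg / s^2
mN/m reduces to the same SI base units, so it is a valid unit for surface tension.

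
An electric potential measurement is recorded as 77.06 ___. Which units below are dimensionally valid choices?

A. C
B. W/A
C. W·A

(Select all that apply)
B

electric potential has SI base units: kg * m^2 / (A * s^3)

Checking each option against kg * m^2 / (A * s^3):
  A. C: ✗ does not match
  B. W/A: ✓ matches
  C. W·A: ✗ does not match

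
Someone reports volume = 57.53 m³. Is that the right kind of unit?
Yes

volume has SI base units: m^3
m³ reduces to the same SI base units, so it is a valid unit for volume.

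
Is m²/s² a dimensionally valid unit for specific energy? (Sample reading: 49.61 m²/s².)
Yes

specific energy has SI base units: m^2 / s^2
m²/s² reduces to the same SI base units, so it is a valid unit for specific energy.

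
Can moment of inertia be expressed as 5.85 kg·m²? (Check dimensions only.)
Yes

moment of inertia has SI base units: kg * m^2
kg·m² reduces to the same SI base units, so it is a valid unit for moment of inertia.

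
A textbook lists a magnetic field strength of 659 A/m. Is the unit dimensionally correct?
Yes

magnetic field strength has SI base units: A / m
A/m reduces to the same SI base units, so it is a valid unit for magnetic field strength.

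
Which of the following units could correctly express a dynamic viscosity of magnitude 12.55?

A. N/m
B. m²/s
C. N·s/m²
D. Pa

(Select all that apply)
C

dynamic viscosity has SI base units: kg / (m * s)

Checking each option against kg / (m * s):
  A. N/m: ✗ does not match
  B. m²/s: ✗ does not match
  C. N·s/m²: ✓ matches
  D. Pa: ✗ does not match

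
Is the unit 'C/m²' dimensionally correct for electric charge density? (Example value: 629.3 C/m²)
No

electric charge density has SI base units: A * s / m^3
C/m² does NOT reduce to A * s / m^3; a valid unit for electric charge density would be e.g. C/m³.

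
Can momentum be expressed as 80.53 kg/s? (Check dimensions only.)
No

momentum has SI base units: kg * m / s
kg/s does NOT reduce to kg * m / s; a valid unit for momentum would be e.g. kg·m/s.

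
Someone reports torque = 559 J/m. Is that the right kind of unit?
No

torque has SI base units: kg * m^2 / s^2
J/m does NOT reduce to kg * m^2 / s^2; a valid unit for torque would be e.g. N·m.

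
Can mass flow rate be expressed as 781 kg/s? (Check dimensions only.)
Yes

mass flow rate has SI base units: kg / s
kg/s reduces to the same SI base units, so it is a valid unit for mass flow rate.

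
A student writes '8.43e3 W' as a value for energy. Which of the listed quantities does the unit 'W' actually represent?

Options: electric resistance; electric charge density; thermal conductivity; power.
power

energy should have units dimensionally equivalent to kg * m^2 / s^2 (e.g. J).
The given unit 'W' reduces to kg * m^2 / s^3. Of the listed options, that is the dimensionality of power.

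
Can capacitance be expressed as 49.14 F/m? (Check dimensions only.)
No

capacitance has SI base units: A^2 * s^4 / (kg * m^2)
F/m does NOT reduce to A^2 * s^4 / (kg * m^2); a valid unit for capacitance would be e.g. F.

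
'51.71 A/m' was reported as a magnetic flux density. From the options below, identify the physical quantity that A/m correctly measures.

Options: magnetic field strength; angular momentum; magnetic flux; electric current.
magnetic field strength

magnetic flux density should have units dimensionally equivalent to kg / (A * s^2) (e.g. T).
The given unit 'A/m' reduces to A / m. Of the listed options, that is the dimensionality of magnetic field strength.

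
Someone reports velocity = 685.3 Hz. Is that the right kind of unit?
No

velocity has SI base units: m / s
Hz does NOT reduce to m / s; a valid unit for velocity would be e.g. m/s.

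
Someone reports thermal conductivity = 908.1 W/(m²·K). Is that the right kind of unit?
No

thermal conductivity has SI base units: kg * m / (s^3 * K)
W/(m²·K) does NOT reduce to kg * m / (s^3 * K); a valid unit for thermal conductivity would be e.g. W/(m·K).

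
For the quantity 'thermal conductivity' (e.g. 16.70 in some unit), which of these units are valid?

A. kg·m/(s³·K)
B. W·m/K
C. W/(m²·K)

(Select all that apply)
A

thermal conductivity has SI base units: kg * m / (s^3 * K)

Checking each option against kg * m / (s^3 * K):
  A. kg·m/(s³·K): ✓ matches
  B. W·m/K: ✗ does not match
  C. W/(m²·K): ✗ does not match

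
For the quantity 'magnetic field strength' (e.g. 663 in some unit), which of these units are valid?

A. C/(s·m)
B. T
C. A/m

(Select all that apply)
A, C

magnetic field strength has SI base units: A / m

Checking each option against A / m:
  A. C/(s·m): ✓ matches
  B. T: ✗ does not match
  C. A/m: ✓ matches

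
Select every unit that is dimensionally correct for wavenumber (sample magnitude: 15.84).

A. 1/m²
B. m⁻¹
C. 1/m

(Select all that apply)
B, C

wavenumber has SI base units: 1 / m

Checking each option against 1 / m:
  A. 1/m²: ✗ does not match
  B. m⁻¹: ✓ matches
  C. 1/m: ✓ matches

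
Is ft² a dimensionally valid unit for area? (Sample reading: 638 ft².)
Yes

area has SI base units: m^2
ft² reduces to the same SI base units, so it is a valid unit for area.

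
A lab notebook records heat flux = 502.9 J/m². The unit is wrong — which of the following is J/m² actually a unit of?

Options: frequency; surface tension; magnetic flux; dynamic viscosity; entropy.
surface tension

heat flux should have units dimensionally equivalent to kg / s^3 (e.g. W/m²).
The given unit 'J/m²' reduces to kg / s^2. Of the listed options, that is the dimensionality of surface tension.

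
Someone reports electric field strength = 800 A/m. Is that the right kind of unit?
No

electric field strength has SI base units: kg * m / (A * s^3)
A/m does NOT reduce to kg * m / (A * s^3); a valid unit for electric field strength would be e.g. V/m.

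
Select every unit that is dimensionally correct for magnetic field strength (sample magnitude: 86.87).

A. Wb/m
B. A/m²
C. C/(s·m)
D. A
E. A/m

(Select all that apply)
C, E

magnetic field strength has SI base units: A / m

Checking each option against A / m:
  A. Wb/m: ✗ does not match
  B. A/m²: ✗ does not match
  C. C/(s·m): ✓ matches
  D. A: ✗ does not match
  E. A/m: ✓ matches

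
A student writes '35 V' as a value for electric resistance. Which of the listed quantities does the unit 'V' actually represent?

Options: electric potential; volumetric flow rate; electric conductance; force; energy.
electric potential

electric resistance should have units dimensionally equivalent to kg * m^2 / (A^2 * s^3) (e.g. Ω).
The given unit 'V' reduces to kg * m^2 / (A * s^3). Of the listed options, that is the dimensionality of electric potential.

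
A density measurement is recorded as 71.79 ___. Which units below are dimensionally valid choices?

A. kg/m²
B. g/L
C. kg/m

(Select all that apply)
B

density has SI base units: kg / m^3

Checking each option against kg / m^3:
  A. kg/m²: ✗ does not match
  B. g/L: ✓ matches
  C. kg/m: ✗ does not match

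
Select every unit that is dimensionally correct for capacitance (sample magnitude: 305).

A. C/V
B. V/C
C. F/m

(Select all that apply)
A

capacitance has SI base units: A^2 * s^4 / (kg * m^2)

Checking each option against A^2 * s^4 / (kg * m^2):
  A. C/V: ✓ matches
  B. V/C: ✗ does not match
  C. F/m: ✗ does not match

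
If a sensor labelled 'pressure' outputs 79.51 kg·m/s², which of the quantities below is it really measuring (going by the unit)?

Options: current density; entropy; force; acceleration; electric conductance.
force

pressure should have units dimensionally equivalent to kg / (m * s^2) (e.g. Pa).
The given unit 'kg·m/s²' reduces to kg * m / s^2. Of the listed options, that is the dimensionality of force.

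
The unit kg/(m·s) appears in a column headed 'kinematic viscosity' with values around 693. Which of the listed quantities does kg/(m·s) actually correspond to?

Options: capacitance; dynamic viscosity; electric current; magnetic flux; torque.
dynamic viscosity

kinematic viscosity should have units dimensionally equivalent to m^2 / s (e.g. m²/s).
The given unit 'kg/(m·s)' reduces to kg / (m * s). Of the listed options, that is the dimensionality of dynamic viscosity.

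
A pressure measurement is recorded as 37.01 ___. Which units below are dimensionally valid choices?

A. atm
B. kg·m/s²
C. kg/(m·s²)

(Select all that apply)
A, C

pressure has SI base units: kg / (m * s^2)

Checking each option against kg / (m * s^2):
  A. atm: ✓ matches
  B. kg·m/s²: ✗ does not match
  C. kg/(m·s²): ✓ matches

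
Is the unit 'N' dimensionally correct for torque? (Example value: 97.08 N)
No

torque has SI base units: kg * m^2 / s^2
N does NOT reduce to kg * m^2 / s^2; a valid unit for torque would be e.g. N·m.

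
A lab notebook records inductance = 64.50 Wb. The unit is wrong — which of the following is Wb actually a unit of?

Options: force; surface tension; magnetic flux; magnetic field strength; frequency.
magnetic flux

inductance should have units dimensionally equivalent to kg * m^2 / (A^2 * s^2) (e.g. H).
The given unit 'Wb' reduces to kg * m^2 / (A * s^2). Of the listed options, that is the dimensionality of magnetic flux.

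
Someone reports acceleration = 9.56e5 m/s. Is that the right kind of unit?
No

acceleration has SI base units: m / s^2
m/s does NOT reduce to m / s^2; a valid unit for acceleration would be e.g. m/s².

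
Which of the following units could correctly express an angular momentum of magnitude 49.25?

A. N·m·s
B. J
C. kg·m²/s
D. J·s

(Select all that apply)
A, C, D

angular momentum has SI base units: kg * m^2 / s

Checking each option against kg * m^2 / s:
  A. N·m·s: ✓ matches
  B. J: ✗ does not match
  C. kg·m²/s: ✓ matches
  D. J·s: ✓ matches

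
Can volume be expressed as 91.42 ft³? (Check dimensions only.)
Yes

volume has SI base units: m^3
ft³ reduces to the same SI base units, so it is a valid unit for volume.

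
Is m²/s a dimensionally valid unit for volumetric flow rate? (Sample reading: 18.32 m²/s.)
No

volumetric flow rate has SI base units: m^3 / s
m²/s does NOT reduce to m^3 / s; a valid unit for volumetric flow rate would be e.g. m³/s.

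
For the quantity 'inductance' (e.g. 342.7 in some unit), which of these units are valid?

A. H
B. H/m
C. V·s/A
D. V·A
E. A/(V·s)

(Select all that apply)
A, C

inductance has SI base units: kg * m^2 / (A^2 * s^2)

Checking each option against kg * m^2 / (A^2 * s^2):
  A. H: ✓ matches
  B. H/m: ✗ does not match
  C. V·s/A: ✓ matches
  D. V·A: ✗ does not match
  E. A/(V·s): ✗ does not match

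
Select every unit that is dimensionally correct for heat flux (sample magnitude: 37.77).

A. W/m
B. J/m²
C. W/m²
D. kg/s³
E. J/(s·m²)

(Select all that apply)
C, D, E

heat flux has SI base units: kg / s^3

Checking each option against kg / s^3:
  A. W/m: ✗ does not match
  B. J/m²: ✗ does not match
  C. W/m²: ✓ matches
  D. kg/s³: ✓ matches
  E. J/(s·m²): ✓ matches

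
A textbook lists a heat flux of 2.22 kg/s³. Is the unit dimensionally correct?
Yes

heat flux has SI base units: kg / s^3
kg/s³ reduces to the same SI base units, so it is a valid unit for heat flux.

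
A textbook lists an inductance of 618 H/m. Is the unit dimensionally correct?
No

inductance has SI base units: kg * m^2 / (A^2 * s^2)
H/m does NOT reduce to kg * m^2 / (A^2 * s^2); a valid unit for inductance would be e.g. H.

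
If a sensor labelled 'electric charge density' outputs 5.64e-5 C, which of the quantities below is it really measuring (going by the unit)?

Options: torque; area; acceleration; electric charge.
electric charge

electric charge density should have units dimensionally equivalent to A * s / m^3 (e.g. C/m³).
The given unit 'C' reduces to A * s. Of the listed options, that is the dimensionality of electric charge.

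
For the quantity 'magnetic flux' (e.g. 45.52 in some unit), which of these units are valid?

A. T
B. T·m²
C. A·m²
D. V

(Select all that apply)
B

magnetic flux has SI base units: kg * m^2 / (A * s^2)

Checking each option against kg * m^2 / (A * s^2):
  A. T: ✗ does not match
  B. T·m²: ✓ matches
  C. A·m²: ✗ does not match
  D. V: ✗ does not match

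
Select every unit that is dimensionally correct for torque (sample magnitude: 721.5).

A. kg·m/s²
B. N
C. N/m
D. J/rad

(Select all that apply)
D

torque has SI base units: kg * m^2 / s^2

Checking each option against kg * m^2 / s^2:
  A. kg·m/s²: ✗ does not match
  B. N: ✗ does not match
  C. N/m: ✗ does not match
  D. J/rad: ✓ matches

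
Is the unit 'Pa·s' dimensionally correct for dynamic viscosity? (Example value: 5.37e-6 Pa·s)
Yes

dynamic viscosity has SI base units: kg / (m * s)
Pa·s reduces to the same SI base units, so it is a valid unit for dynamic viscosity.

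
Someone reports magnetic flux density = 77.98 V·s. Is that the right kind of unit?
No

magnetic flux density has SI base units: kg / (A * s^2)
V·s does NOT reduce to kg / (A * s^2); a valid unit for magnetic flux density would be e.g. T.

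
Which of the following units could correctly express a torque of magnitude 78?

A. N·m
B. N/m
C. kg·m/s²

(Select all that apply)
A

torque has SI base units: kg * m^2 / s^2

Checking each option against kg * m^2 / s^2:
  A. N·m: ✓ matches
  B. N/m: ✗ does not match
  C. kg·m/s²: ✗ does not match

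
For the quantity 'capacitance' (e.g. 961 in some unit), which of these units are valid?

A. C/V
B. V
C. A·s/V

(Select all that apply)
A, C

capacitance has SI base units: A^2 * s^4 / (kg * m^2)

Checking each option against A^2 * s^4 / (kg * m^2):
  A. C/V: ✓ matches
  B. V: ✗ does not match
  C. A·s/V: ✓ matches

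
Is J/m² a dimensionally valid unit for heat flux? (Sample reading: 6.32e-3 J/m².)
No

heat flux has SI base units: kg / s^3
J/m² does NOT reduce to kg / s^3; a valid unit for heat flux would be e.g. W/m².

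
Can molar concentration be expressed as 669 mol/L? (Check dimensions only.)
Yes

molar concentration has SI base units: mol / m^3
mol/L reduces to the same SI base units, so it is a valid unit for molar concentration.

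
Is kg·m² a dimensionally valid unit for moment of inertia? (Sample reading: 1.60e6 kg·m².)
Yes

moment of inertia has SI base units: kg * m^2
kg·m² reduces to the same SI base units, so it is a valid unit for moment of inertia.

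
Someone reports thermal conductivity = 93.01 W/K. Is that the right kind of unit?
No

thermal conductivity has SI base units: kg * m / (s^3 * K)
W/K does NOT reduce to kg * m / (s^3 * K); a valid unit for thermal conductivity would be e.g. W/(m·K).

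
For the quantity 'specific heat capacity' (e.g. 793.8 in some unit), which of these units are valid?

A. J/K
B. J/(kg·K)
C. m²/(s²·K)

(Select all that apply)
B, C

specific heat capacity has SI base units: m^2 / (s^2 * K)

Checking each option against m^2 / (s^2 * K):
  A. J/K: ✗ does not match
  B. J/(kg·K): ✓ matches
  C. m²/(s²·K): ✓ matches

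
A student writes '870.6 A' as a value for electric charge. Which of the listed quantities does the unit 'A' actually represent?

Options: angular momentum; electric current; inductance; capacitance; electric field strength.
electric current

electric charge should have units dimensionally equivalent to A * s (e.g. C).
The given unit 'A' reduces to A. Of the listed options, that is the dimensionality of electric current.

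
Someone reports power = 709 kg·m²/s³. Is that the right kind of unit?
Yes

power has SI base units: kg * m^2 / s^3
kg·m²/s³ reduces to the same SI base units, so it is a valid unit for power.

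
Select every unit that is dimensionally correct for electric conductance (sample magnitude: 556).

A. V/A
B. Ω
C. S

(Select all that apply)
C

electric conductance has SI base units: A^2 * s^3 / (kg * m^2)

Checking each option against A^2 * s^3 / (kg * m^2):
  A. V/A: ✗ does not match
  B. Ω: ✗ does not match
  C. S: ✓ matches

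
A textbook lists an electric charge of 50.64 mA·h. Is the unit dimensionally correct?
Yes

electric charge has SI base units: A * s
mA·h reduces to the same SI base units, so it is a valid unit for electric charge.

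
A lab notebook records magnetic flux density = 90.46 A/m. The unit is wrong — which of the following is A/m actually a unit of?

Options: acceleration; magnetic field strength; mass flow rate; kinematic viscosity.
magnetic field strength

magnetic flux density should have units dimensionally equivalent to kg / (A * s^2) (e.g. T).
The given unit 'A/m' reduces to A / m. Of the listed options, that is the dimensionality of magnetic field strength.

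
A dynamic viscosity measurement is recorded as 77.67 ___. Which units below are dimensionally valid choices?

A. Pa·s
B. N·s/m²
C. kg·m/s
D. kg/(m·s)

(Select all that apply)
A, B, D

dynamic viscosity has SI base units: kg / (m * s)

Checking each option against kg / (m * s):
  A. Pa·s: ✓ matches
  B. N·s/m²: ✓ matches
  C. kg·m/s: ✗ does not match
  D. kg/(m·s): ✓ matches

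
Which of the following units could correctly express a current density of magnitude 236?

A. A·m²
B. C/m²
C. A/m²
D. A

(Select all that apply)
C

current density has SI base units: A / m^2

Checking each option against A / m^2:
  A. A·m²: ✗ does not match
  B. C/m²: ✗ does not match
  C. A/m²: ✓ matches
  D. A: ✗ does not match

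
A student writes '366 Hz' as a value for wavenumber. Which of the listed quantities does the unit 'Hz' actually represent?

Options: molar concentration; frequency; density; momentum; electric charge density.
frequency

wavenumber should have units dimensionally equivalent to 1 / m (e.g. 1/m).
The given unit 'Hz' reduces to 1 / s. Of the listed options, that is the dimensionality of frequency.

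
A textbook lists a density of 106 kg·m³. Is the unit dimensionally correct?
No

density has SI base units: kg / m^3
kg·m³ does NOT reduce to kg / m^3; a valid unit for density would be e.g. kg/m³.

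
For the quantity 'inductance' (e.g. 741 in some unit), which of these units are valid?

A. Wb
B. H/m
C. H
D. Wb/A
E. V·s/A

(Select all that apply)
C, D, E

inductance has SI base units: kg * m^2 / (A^2 * s^2)

Checking each option against kg * m^2 / (A^2 * s^2):
  A. Wb: ✗ does not match
  B. H/m: ✗ does not match
  C. H: ✓ matches
  D. Wb/A: ✓ matches
  E. V·s/A: ✓ matches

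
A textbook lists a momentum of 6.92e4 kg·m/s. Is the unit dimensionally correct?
Yes

momentum has SI base units: kg * m / s
kg·m/s reduces to the same SI base units, so it is a valid unit for momentum.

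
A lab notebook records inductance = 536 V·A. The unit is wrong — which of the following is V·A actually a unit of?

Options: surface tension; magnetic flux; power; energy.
power

inductance should have units dimensionally equivalent to kg * m^2 / (A^2 * s^2) (e.g. H).
The given unit 'V·A' reduces to kg * m^2 / s^3. Of the listed options, that is the dimensionality of power.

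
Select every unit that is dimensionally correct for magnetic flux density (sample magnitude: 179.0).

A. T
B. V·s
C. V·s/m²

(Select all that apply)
A, C

magnetic flux density has SI base units: kg / (A * s^2)

Checking each option against kg / (A * s^2):
  A. T: ✓ matches
  B. V·s: ✗ does not match
  C. V·s/m²: ✓ matches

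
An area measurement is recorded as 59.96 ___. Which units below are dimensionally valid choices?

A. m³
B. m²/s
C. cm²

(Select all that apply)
C

area has SI base units: m^2

Checking each option against m^2:
  A. m³: ✗ does not match
  B. m²/s: ✗ does not match
  C. cm²: ✓ matches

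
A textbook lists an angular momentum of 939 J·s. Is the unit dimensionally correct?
Yes

angular momentum has SI base units: kg * m^2 / s
J·s reduces to the same SI base units, so it is a valid unit for angular momentum.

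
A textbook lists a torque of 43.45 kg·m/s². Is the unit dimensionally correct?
No

torque has SI base units: kg * m^2 / s^2
kg·m/s² does NOT reduce to kg * m^2 / s^2; a valid unit for torque would be e.g. N·m.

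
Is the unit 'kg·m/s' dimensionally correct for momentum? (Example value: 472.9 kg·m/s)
Yes

momentum has SI base units: kg * m / s
kg·m/s reduces to the same SI base units, so it is a valid unit for momentum.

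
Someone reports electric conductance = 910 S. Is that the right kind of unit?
Yes

electric conductance has SI base units: A^2 * s^3 / (kg * m^2)
S reduces to the same SI base units, so it is a valid unit for electric conductance.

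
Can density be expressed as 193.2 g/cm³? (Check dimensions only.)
Yes

density has SI base units: kg / m^3
g/cm³ reduces to the same SI base units, so it is a valid unit for density.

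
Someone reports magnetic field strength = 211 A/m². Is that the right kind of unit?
No

magnetic field strength has SI base units: A / m
A/m² does NOT reduce to A / m; a valid unit for magnetic field strength would be e.g. A/m.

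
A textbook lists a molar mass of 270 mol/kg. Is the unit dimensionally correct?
No

molar mass has SI base units: kg / mol
mol/kg does NOT reduce to kg / mol; a valid unit for molar mass would be e.g. kg/mol.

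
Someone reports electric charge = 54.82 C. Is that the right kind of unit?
Yes

electric charge has SI base units: A * s
C reduces to the same SI base units, so it is a valid unit for electric charge.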